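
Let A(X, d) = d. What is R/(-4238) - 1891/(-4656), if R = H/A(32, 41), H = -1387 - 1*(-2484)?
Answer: 161734373/404508624 ≈ 0.39983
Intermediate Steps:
H = 1097 (H = -1387 + 2484 = 1097)
R = 1097/41 ≈ 26.756
R/(-4238) - 1891/(-4656) = (1097/41)/(-4238) - 1891/(-4656) = (1097/41)*(-1/4238) - 1891*(-1/4656) = -1097/173758 + 1891/4656 = 161734373/404508624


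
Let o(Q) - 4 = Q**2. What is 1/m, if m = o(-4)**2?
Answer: 1/400 ≈ 0.0025000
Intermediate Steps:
o(Q) = 4 + Q**2
m = 400 (m = (4 + (-4)**2)**2 = (4 + 16)**2 = 20**2 = 400)
1/m = 1/400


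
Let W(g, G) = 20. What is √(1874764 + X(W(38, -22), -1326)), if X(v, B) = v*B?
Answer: 2*√462061 ≈ 1359.5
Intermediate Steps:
X(v, B) = B*v
√(1874764 + X(W(38, -22), -1326)) = √(1874764 - 1326*20) = √(1874764 - 26520) = √1848244 = 2*√462061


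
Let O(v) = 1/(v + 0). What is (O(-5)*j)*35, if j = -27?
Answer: 189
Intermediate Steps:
O(v) = 1/v
(O(-5)*j)*35 = (-27/(-5))*35 = -⅕*(-27)*35 = (27/5)*35 = 189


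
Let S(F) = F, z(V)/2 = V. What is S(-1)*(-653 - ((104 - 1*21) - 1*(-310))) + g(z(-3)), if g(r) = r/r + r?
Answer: 1041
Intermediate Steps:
z(V) = 2*V
g(r) = 1 + r
S(-1)*(-653 - ((104 - 1*21) - 1*(-310))) + g(z(-3)) = -(-653 - ((104 - 1*21) - 1*(-310))) + (1 + 2*(-3)) = -(-653 - ((104 - 21) + 310)) + (1 - 6) = -(-653 - (83 + 310)) - 5 = -(-653 - 1*393) - 5 = -(-653 - 393) - 5 = -1*(-1046) - 5 = 1046 - 5 = 1041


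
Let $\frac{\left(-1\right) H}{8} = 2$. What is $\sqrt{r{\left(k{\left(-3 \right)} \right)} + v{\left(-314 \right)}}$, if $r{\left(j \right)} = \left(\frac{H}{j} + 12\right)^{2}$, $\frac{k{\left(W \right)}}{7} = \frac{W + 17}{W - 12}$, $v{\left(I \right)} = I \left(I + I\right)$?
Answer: $\frac{2 \sqrt{118489814}}{49} \approx 444.3$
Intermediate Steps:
$H = -16$ ($H = \left(-8\right) 2 = -16$)
$v{\left(I \right)} = 2 I^{2}$ ($v{\left(I \right)} = I 2 I = 2 I^{2}$)
$k{\left(W \right)} = \frac{7 \left(17 + W\right)}{-12 + W}$ ($k{\left(W \right)} = 7 \frac{W + 17}{W - 12} = 7 \frac{17 + W}{-12 + W} = \frac{7 \left(17 + W\right)}{-12 + W}$)
$r{\left(j \right)} = \left(12 - \frac{16}{j}\right)^{2}$ ($r{\left(j \right)} = \left(- \frac{16}{j} + 12\right)^{2} = \left(12 - \frac{16}{j}\right)^{2}$)
$\sqrt{r{\left(k{\left(-3 \right)} \right)} + v{\left(-314 \right)}} = \sqrt{\frac{16 \left(-4 + 3 \frac{7 \left(17 - 3\right)}{-12 - 3}\right)^{2}}{49 \frac{1}{\left(-12 - 3\right)^{2}} \left(17 - 3\right)^{2}} + 2 \left(-314\right)^{2}} = \sqrt{\frac{16 \left(-4 + 3 \cdot 7 \frac{1}{-15} \cdot 14\right)^{2}}{\frac{9604}{225}} + 2 \cdot 98596} = \sqrt{\frac{16 \left(-4 + 3 \cdot 7 \left(- \frac{1}{15}\right) 14\right)^{2}}{\frac{9604}{225}} + 197192} = \sqrt{\frac{16 \left(-4 + 3 \left(- \frac{98}{15}\right)\right)^{2}}{\frac{9604}{225}} + 197192} = \sqrt{16 \cdot \frac{225}{9604} \left(-4 - \frac{98}{5}\right)^{2} + 197192} = \sqrt{16 \cdot \frac{225}{9604} \left(- \frac{118}{5}\right)^{2} + 197192} = \sqrt{16 \cdot \frac{225}{9604} \cdot \frac{13924}{25} + 197192} = \sqrt{\frac{501264}{2401} + 197192} = \sqrt{\frac{473959256}{2401}} = \frac{2 \sqrt{118489814}}{49}$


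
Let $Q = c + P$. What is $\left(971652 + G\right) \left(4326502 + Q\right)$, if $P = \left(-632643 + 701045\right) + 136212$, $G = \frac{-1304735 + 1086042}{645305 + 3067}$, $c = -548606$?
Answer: $\frac{1254474186006963005}{324186} \approx 3.8696 \cdot 10^{12}$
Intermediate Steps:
$G = - \frac{218693}{648372} \approx -0.3373$
$P = 204614$ ($P = 68402 + 136212 = 204614$)
$Q = -343992$ ($Q = -548606 + 204614 = -343992$)
$\left(971652 + G\right) \left(4326502 + Q\right) = \left(971652 - \frac{218693}{648372}\right) \left(4326502 - 343992\right) = \frac{629991731851}{648372} \cdot 3982510 = \frac{1254474186006963005}{324186}$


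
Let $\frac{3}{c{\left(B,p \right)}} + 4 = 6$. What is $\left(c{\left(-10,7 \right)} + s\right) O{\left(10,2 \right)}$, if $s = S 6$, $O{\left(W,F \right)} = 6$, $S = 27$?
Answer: $981$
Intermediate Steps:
$c{\left(B,p \right)} = \frac{3}{2}$ ($c{\left(B,p \right)} = \frac{3}{-4 + 6} = \frac{3}{2}$)
$s = 162$ ($s = 27 \cdot 6 = 162$)
$\left(c{\left(-10,7 \right)} + s\right) O{\left(10,2 \right)} = \left(\frac{3}{2} + 162\right) 6 = \frac{327}{2} \cdot 6 = 981$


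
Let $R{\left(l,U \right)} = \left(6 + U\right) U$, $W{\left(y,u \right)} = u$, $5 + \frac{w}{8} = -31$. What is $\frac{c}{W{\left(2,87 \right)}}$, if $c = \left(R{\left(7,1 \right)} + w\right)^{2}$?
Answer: $\frac{78961}{87} \approx 907.6$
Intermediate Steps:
$w = -288$ ($w = -40 + 8 \left(-31\right) = -40 - 248 = -288$)
$R{\left(l,U \right)} = U \left(6 + U\right)$
$c = 78961$ ($c = \left(1 \left(6 + 1\right) - 288\right)^{2} = \left(1 \cdot 7 - 288\right)^{2} = \left(7 - 288\right)^{2} = \left(-281\right)^{2} = 78961$)
$\frac{c}{W{\left(2,87 \right)}} = \frac{78961}{87}$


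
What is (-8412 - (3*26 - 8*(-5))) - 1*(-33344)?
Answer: 24814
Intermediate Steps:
(-8412 - (3*26 - 8*(-5))) - 1*(-33344) = (-8412 - (78 + 40)) + 33344 = (-8412 - 1*118) + 33344 = (-8412 - 118) + 33344 = -8530 + 33344 = 24814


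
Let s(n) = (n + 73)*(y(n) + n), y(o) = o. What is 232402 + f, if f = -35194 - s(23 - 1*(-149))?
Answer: 112928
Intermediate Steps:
s(n) = 2*n*(73 + n) (s(n) = (n + 73)*(n + n) = (73 + n)*(2*n) = 2*n*(73 + n))
f = -119474 (f = -35194 - 2*(23 - 1*(-149))*(73 + (23 - 1*(-149))) = -35194 - 2*(23 + 149)*(73 + (23 + 149)) = -35194 - 2*172*(73 + 172) = -35194 - 2*172*245 = -35194 - 1*84280 = -35194 - 84280 = -119474)
232402 + f = 232402 - 119474 = 112928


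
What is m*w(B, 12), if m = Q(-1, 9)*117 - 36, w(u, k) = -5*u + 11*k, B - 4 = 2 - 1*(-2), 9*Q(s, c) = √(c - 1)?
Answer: -3312 + 2392*√2 ≈ 70.799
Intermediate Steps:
Q(s, c) = √(-1 + c)/9 (Q(s, c) = √(c - 1)/9 = √(-1 + c)/9)
B = 8 (B = 4 + (2 - 1*(-2)) = 4 + (2 + 2) = 4 + 4 = 8)
m = -36 + 26*√2 (m = (√(-1 + 9)/9)*117 - 36 = (√8/9)*117 - 36 = ((2*√2)/9)*117 - 36 = (2*√2/9)*117 - 36 = 26*√2 - 36 = -36 + 26*√2 ≈ 0.76955)
m*w(B, 12) = (-36 + 26*√2)*(-5*8 + 11*12) = (-36 + 26*√2)*(-40 + 132) = (-36 + 26*√2)*92 = -3312 + 2392*√2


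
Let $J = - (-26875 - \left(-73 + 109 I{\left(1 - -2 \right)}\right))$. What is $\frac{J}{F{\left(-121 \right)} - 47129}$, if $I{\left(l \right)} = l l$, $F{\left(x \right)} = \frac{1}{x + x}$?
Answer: $- \frac{960498}{1629317} \approx -0.58951$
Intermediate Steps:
$F{\left(x \right)} = \frac{1}{2 x}$
$I{\left(l \right)} = l^{2}$
$J = 27783$ ($J = - (-26875 + \left(- 109 \left(1 - -2\right)^{2} + 73\right)) = - (-26875 + \left(- 109 \left(1 + 2\right)^{2} + 73\right)) = - (-26875 + \left(- 109 \cdot 3^{2} + 73\right)) = - (-26875 + \left(\left(-109\right) 9 + 73\right)) = - (-26875 + \left(-981 + 73\right)) = - (-26875 - 908) = \left(-1\right) \left(-27783\right) = 27783$)
$\frac{J}{F{\left(-121 \right)} - 47129} = \frac{27783}{\frac{1}{2 \left(-121\right)} - 47129} = \frac{27783}{\frac{1}{2} \left(- \frac{1}{121}\right) - 47129} = \frac{27783}{- \frac{1}{242} - 47129} = \frac{27783}{- \frac{11405219}{242}} = 27783 \left(- \frac{242}{11405219}\right) = - \frac{960498}{1629317}$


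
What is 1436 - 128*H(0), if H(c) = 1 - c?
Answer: 1308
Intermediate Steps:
1436 - 128*H(0) = 1436 - 128*(1 - 1*0) = 1436 - 128*(1 + 0) = 1436 - 128 = 1308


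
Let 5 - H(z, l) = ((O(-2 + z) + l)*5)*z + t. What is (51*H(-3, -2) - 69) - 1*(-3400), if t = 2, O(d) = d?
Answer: -1871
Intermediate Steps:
H(z, l) = 3 - z*(-10 + 5*l + 5*z) (H(z, l) = 5 - ((((-2 + z) + l)*5)*z + 2) = 5 - (((-2 + l + z)*5)*z + 2) = 5 - ((-10 + 5*l + 5*z)*z + 2) = 5 - (z*(-10 + 5*l + 5*z) + 2) = 5 - (2 + z*(-10 + 5*l + 5*z)) = 5 + (-2 - z*(-10 + 5*l + 5*z)) = 3 - z*(-10 + 5*l + 5*z))
(51*H(-3, -2) - 69) - 1*(-3400) = (51*(3 - 5*(-2)*(-3) - 5*(-3)*(-2 - 3)) - 69) - 1*(-3400) = (51*(3 - 30 - 5*(-3)*(-5)) - 69) + 3400 = (51*(3 - 30 - 75) - 69) + 3400 = (51*(-102) - 69) + 3400 = (-5202 - 69) + 3400 = -5271 + 3400 = -1871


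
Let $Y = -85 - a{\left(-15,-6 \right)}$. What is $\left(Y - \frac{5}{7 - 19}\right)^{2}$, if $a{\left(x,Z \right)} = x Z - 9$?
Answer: $\frac{3948169}{144} \approx 27418.0$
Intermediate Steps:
$a{\left(x,Z \right)} = -9 + Z x$ ($a{\left(x,Z \right)} = Z x - 9 = -9 + Z x$)
$Y = -166$ ($Y = -85 - \left(-9 - -90\right) = -85 - \left(-9 + 90\right) = -85 - 81 = -166$)
$\left(Y - \frac{5}{7 - 19}\right)^{2} = \left(-166 - \frac{5}{7 - 19}\right)^{2} = \left(-166 - \frac{5}{-12}\right)^{2} = \left(-166 - - \frac{5}{12}\right)^{2} = \left(-166 + \frac{5}{12}\right)^{2} = \left(- \frac{1987}{12}\right)^{2} = \frac{3948169}{144}$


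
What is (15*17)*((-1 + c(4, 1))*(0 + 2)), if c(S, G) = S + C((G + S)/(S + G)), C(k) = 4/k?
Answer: 3570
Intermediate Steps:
c(S, G) = 4 + S (c(S, G) = S + 4/(((G + S)/(S + G))) = S + 4/(((G + S)/(G + S))) = S + 4/1 = S + 4*1 = S + 4 = 4 + S)
(15*17)*((-1 + c(4, 1))*(0 + 2)) = (15*17)*((-1 + (4 + 4))*(0 + 2)) = 255*((-1 + 8)*2) = 255*(7*2) = 255*14 = 3570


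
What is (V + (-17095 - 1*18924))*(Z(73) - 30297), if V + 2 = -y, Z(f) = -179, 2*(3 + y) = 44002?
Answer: 1768187044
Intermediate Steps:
y = 21998 (y = -3 + (½)*44002 = -3 + 22001 = 21998)
V = -22000 (V = -2 - 1*21998 = -2 - 21998 = -22000)
(V + (-17095 - 1*18924))*(Z(73) - 30297) = (-22000 + (-17095 - 1*18924))*(-179 - 30297) = (-22000 + (-17095 - 18924))*(-30476) = (-22000 - 36019)*(-30476) = -58019*(-30476) = 1768187044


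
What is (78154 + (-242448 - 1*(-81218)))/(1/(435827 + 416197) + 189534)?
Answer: -70782745824/161487516817 ≈ -0.43832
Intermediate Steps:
(78154 + (-242448 - 1*(-81218)))/(1/(435827 + 416197) + 189534) = (78154 + (-242448 + 81218))/(1/852024 + 189534) = (78154 - 161230)/(1/852024 + 189534) = -83076/161487516817/852024 = -83076*852024/161487516817 = -70782745824/161487516817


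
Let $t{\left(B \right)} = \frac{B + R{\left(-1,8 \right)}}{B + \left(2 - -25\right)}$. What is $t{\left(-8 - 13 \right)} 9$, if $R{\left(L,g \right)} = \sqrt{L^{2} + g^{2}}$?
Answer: $- \frac{63}{2} + \frac{3 \sqrt{65}}{2} \approx -19.407$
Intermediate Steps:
$t{\left(B \right)} = \frac{B + \sqrt{65}}{27 + B}$ ($t{\left(B \right)} = \frac{B + \sqrt{\left(-1\right)^{2} + 8^{2}}}{B + \left(2 - -25\right)} = \frac{B + \sqrt{1 + 64}}{B + \left(2 + 25\right)} = \frac{B + \sqrt{65}}{B + 27} = \frac{B + \sqrt{65}}{27 + B}$)
$t{\left(-8 - 13 \right)} 9 = \frac{\left(-8 - 13\right) + \sqrt{65}}{27 - 21} \cdot 9 = \frac{-21 + \sqrt{65}}{27 - 21} \cdot 9 = \frac{-21 + \sqrt{65}}{6} \cdot 9 = \left(- \frac{7}{2} + \frac{\sqrt{65}}{6}\right) 9 = - \frac{63}{2} + \frac{3 \sqrt{65}}{2}$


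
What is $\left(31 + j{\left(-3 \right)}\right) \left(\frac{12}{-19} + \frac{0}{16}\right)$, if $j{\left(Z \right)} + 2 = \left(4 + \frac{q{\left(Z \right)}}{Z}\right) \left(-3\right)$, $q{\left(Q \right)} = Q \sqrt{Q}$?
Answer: $- \frac{204}{19} + \frac{36 i \sqrt{3}}{19} \approx -10.737 + 3.2818 i$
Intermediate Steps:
$q{\left(Q \right)} = Q^{\frac{3}{2}}$
$j{\left(Z \right)} = -14 - 3 \sqrt{Z}$ ($j{\left(Z \right)} = -2 + \left(4 + \frac{Z^{\frac{3}{2}}}{Z}\right) \left(-3\right) = -2 + \left(4 + \sqrt{Z}\right) \left(-3\right) = -2 - \left(12 + 3 \sqrt{Z}\right) = -14 - 3 \sqrt{Z}$)
$\left(31 + j{\left(-3 \right)}\right) \left(\frac{12}{-19} + \frac{0}{16}\right) = \left(31 - \left(14 + 3 \sqrt{-3}\right)\right) \left(\frac{12}{-19} + \frac{0}{16}\right) = \left(31 - \left(14 + 3 i \sqrt{3}\right)\right) \left(12 \left(- \frac{1}{19}\right) + 0 \cdot \frac{1}{16}\right) = \left(31 - \left(14 + 3 i \sqrt{3}\right)\right) \left(- \frac{12}{19} + 0\right) = \left(17 - 3 i \sqrt{3}\right) \left(- \frac{12}{19}\right) = - \frac{204}{19} + \frac{36 i \sqrt{3}}{19}$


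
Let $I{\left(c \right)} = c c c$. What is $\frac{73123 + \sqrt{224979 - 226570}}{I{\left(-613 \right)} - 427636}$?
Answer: $- \frac{73123}{230774033} - \frac{i \sqrt{1591}}{230774033} \approx -0.00031686 - 1.7284 \cdot 10^{-7} i$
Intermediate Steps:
$I{\left(c \right)} = c^{3}$ ($I{\left(c \right)} = c^{2} c = c^{3}$)
$\frac{73123 + \sqrt{224979 - 226570}}{I{\left(-613 \right)} - 427636} = \frac{73123 + \sqrt{224979 - 226570}}{\left(-613\right)^{3} - 427636} = \frac{73123 + \sqrt{-1591}}{-230346397 - 427636} = \frac{73123 + i \sqrt{1591}}{-230774033} = \left(73123 + i \sqrt{1591}\right) \left(- \frac{1}{230774033}\right) = - \frac{73123}{230774033} - \frac{i \sqrt{1591}}{230774033}$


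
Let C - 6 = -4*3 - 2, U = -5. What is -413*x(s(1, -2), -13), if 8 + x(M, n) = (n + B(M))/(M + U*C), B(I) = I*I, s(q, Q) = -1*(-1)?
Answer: 140420/41 ≈ 3424.9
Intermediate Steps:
s(q, Q) = 1
C = -8 (C = 6 + (-4*3 - 2) = 6 + (-12 - 2) = 6 - 14 = -8)
B(I) = I²
x(M, n) = -8 + (n + M²)/(40 + M) (x(M, n) = -8 + (n + M²)/(M - 5*(-8)) = -8 + (n + M²)/(M + 40) = -8 + (n + M²)/(40 + M))
-413*x(s(1, -2), -13) = -413*(-320 - 13 + 1² - 8*1)/(40 + 1) = -413*(-320 - 13 + 1 - 8)/41 = -413*(-340)/41 = -413*(-340/41) = 140420/41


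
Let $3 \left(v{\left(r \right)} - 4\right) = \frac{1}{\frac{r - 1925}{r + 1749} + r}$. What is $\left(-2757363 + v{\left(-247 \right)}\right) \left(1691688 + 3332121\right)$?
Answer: $- \frac{2584630739309724126}{186583} \approx -1.3852 \cdot 10^{13}$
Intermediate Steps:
$v{\left(r \right)} = 4 + \frac{1}{3 \left(r + \frac{-1925 + r}{1749 + r}\right)}$ ($v{\left(r \right)} = 4 + \frac{1}{3 \left(\frac{r - 1925}{r + 1749} + r\right)} = 4 + \frac{1}{3 \left(\frac{-1925 + r}{1749 + r} + r\right)} = 4 + \frac{1}{3 \left(r + \frac{-1925 + r}{1749 + r}\right)}$)
$\left(-2757363 + v{\left(-247 \right)}\right) \left(1691688 + 3332121\right) = \left(-2757363 + \frac{-21351 + 12 \left(-247\right)^{2} + 21001 \left(-247\right)}{3 \left(-1925 + \left(-247\right)^{2} + 1750 \left(-247\right)\right)}\right) \left(1691688 + 3332121\right) = \left(-2757363 + \frac{-21351 + 12 \cdot 61009 - 5187247}{3 \left(-1925 + 61009 - 432250\right)}\right) 5023809 = \left(-2757363 + \frac{-21351 + 732108 - 5187247}{3 \left(-373166\right)}\right) 5023809 = \left(-2757363 + \frac{1}{3} \left(- \frac{1}{373166}\right) \left(-4476490\right)\right) 5023809 = \left(-2757363 + \frac{2238245}{559749}\right) 5023809 = \left(- \frac{1543428943642}{559749}\right) 5023809 = - \frac{2584630739309724126}{186583}$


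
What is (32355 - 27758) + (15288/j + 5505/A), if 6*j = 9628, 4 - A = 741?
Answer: 8158539872/1773959 ≈ 4599.1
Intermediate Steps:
A = -737 (A = 4 - 1*741 = 4 - 741 = -737)
j = 4814/3 (j = (1/6)*9628 = 4814/3 ≈ 1604.7)
(32355 - 27758) + (15288/j + 5505/A) = (32355 - 27758) + (15288/(4814/3) + 5505/(-737)) = 4597 + (15288*(3/4814) + 5505*(-1/737)) = 4597 + (22932/2407 - 5505/737) = 4597 + 3650349/1773959 = 8158539872/1773959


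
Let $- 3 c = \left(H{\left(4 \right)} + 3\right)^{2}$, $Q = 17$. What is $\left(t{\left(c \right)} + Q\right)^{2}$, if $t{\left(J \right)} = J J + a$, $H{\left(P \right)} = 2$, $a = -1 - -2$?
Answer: $\frac{619369}{81} \approx 7646.5$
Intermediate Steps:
$a = 1$ ($a = -1 + 2 = 1$)
$c = - \frac{25}{3}$ ($c = - \frac{\left(2 + 3\right)^{2}}{3} = - \frac{5^{2}}{3} = \left(- \frac{1}{3}\right) 25 = - \frac{25}{3} \approx -8.3333$)
$t{\left(J \right)} = 1 + J^{2}$ ($t{\left(J \right)} = J J + 1 = J^{2} + 1 = 1 + J^{2}$)
$\left(t{\left(c \right)} + Q\right)^{2} = \left(\left(1 + \left(- \frac{25}{3}\right)^{2}\right) + 17\right)^{2} = \left(\left(1 + \frac{625}{9}\right) + 17\right)^{2} = \left(\frac{634}{9} + 17\right)^{2} = \left(\frac{787}{9}\right)^{2} = \frac{619369}{81}$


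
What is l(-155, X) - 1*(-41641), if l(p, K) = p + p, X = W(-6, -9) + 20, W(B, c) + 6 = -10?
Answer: 41331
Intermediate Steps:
W(B, c) = -16 (W(B, c) = -6 - 10 = -16)
X = 4 (X = -16 + 20 = 4)
l(p, K) = 2*p
l(-155, X) - 1*(-41641) = 2*(-155) - 1*(-41641) = -310 + 41641 = 41331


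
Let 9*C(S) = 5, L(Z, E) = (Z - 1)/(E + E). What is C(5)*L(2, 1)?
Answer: 5/18 ≈ 0.27778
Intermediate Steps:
L(Z, E) = (-1 + Z)/(2*E) (L(Z, E) = (-1 + Z)/((2*E)) = (-1 + Z)*(1/(2*E)) = (-1 + Z)/(2*E))
C(S) = 5/9 (C(S) = (1/9)*5 = 5/9)
C(5)*L(2, 1) = 5*((1/2)*(-1 + 2)/1)/9 = 5*((1/2)*1*1)/9 = (5/9)*(1/2) = 5/18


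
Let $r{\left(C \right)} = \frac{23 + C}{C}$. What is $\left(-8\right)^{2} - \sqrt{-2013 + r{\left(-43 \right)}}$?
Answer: $64 - \frac{i \sqrt{3721177}}{43} \approx 64.0 - 44.861 i$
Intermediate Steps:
$r{\left(C \right)} = \frac{23 + C}{C}$
$\left(-8\right)^{2} - \sqrt{-2013 + r{\left(-43 \right)}} = \left(-8\right)^{2} - \sqrt{-2013 + \frac{23 - 43}{-43}} = 64 - \sqrt{-2013 - - \frac{20}{43}} = 64 - \sqrt{-2013 + \frac{20}{43}} = 64 - \sqrt{- \frac{86539}{43}} = 64 - \frac{i \sqrt{3721177}}{43}$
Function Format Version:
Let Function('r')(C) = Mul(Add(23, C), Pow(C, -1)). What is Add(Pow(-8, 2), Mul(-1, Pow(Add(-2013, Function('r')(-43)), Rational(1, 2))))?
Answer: Add(64, Mul(Rational(-1, 43), I, Pow(3721177, Rational(1, 2)))) ≈ Add(64.000, Mul(-44.861, I))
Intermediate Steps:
Function('r')(C) = Mul(Pow(C, -1), Add(23, C))
Add(Pow(-8, 2), Mul(-1, Pow(Add(-2013, Function('r')(-43)), Rational(1, 2)))) = Add(Pow(-8, 2), Mul(-1, Pow(Add(-2013, Mul(Pow(-43, -1), Add(23, -43))), Rational(1, 2)))) = Add(64, Mul(-1, Pow(Add(-2013, Mul(Rational(-1, 43), -20)), Rational(1, 2)))) = Add(64, Mul(-1, Pow(Add(-2013, Rational(20, 43)), Rational(1, 2)))) = Add(64, Mul(-1, Pow(Rational(-86539, 43), Rational(1, 2)))) = Add(64, Mul(-1, Mul(Rational(1, 43), I, Pow(3721177, Rational(1, 2))))) = Add(64, Mul(Rational(-1, 43), I, Pow(3721177, Rational(1, 2))))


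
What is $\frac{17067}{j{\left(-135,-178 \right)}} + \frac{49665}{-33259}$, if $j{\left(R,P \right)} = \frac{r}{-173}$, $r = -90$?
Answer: $\frac{32731918073}{997770} \approx 32805.0$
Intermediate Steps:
$j{\left(R,P \right)} = \frac{90}{173}$ ($j{\left(R,P \right)} = - \frac{90}{-173} = \left(-90\right) \left(- \frac{1}{173}\right) = \frac{90}{173}$)
$\frac{17067}{j{\left(-135,-178 \right)}} + \frac{49665}{-33259} = \frac{17067}{\frac{90}{173}} + \frac{49665}{-33259} = 17067 \cdot \frac{173}{90} + 49665 \left(- \frac{1}{33259}\right) = \frac{984197}{30} - \frac{49665}{33259} = \frac{32731918073}{997770}$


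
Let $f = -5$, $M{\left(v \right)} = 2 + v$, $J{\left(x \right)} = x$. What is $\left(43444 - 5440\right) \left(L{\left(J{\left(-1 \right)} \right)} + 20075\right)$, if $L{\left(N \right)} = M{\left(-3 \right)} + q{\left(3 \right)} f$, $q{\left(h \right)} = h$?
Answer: $762322236$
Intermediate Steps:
$L{\left(N \right)} = -16$ ($L{\left(N \right)} = \left(2 - 3\right) + 3 \left(-5\right) = -1 - 15 = -16$)
$\left(43444 - 5440\right) \left(L{\left(J{\left(-1 \right)} \right)} + 20075\right) = \left(43444 - 5440\right) \left(-16 + 20075\right) = 38004 \cdot 20059 = 762322236$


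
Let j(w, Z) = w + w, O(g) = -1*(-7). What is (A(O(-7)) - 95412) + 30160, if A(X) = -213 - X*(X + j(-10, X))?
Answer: -65374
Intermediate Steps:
O(g) = 7
j(w, Z) = 2*w
A(X) = -213 - X*(-20 + X) (A(X) = -213 - X*(X + 2*(-10)) = -213 - X*(X - 20) = -213 - X*(-20 + X))
(A(O(-7)) - 95412) + 30160 = ((-213 - 1*7² + 20*7) - 95412) + 30160 = ((-213 - 1*49 + 140) - 95412) + 30160 = ((-213 - 49 + 140) - 95412) + 30160 = (-122 - 95412) + 30160 = -95534 + 30160 = -65374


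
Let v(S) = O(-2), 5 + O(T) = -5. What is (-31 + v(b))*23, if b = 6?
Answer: -943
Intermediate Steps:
O(T) = -10 (O(T) = -5 - 5 = -10)
v(S) = -10
(-31 + v(b))*23 = (-31 - 10)*23 = -41*23 = -943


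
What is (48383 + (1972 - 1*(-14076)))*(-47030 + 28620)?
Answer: -1186174710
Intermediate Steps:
(48383 + (1972 - 1*(-14076)))*(-47030 + 28620) = (48383 + (1972 + 14076))*(-18410) = (48383 + 16048)*(-18410) = 64431*(-18410) = -1186174710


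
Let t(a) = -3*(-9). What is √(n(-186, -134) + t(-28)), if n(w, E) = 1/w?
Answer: √933906/186 ≈ 5.1956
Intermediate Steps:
t(a) = 27
√(n(-186, -134) + t(-28)) = √(1/(-186) + 27) = √(-1/186 + 27) = √(5021/186) = √933906/186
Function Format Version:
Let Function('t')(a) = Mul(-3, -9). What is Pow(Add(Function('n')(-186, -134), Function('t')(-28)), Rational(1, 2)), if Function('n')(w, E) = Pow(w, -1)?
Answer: Mul(Rational(1, 186), Pow(933906, Rational(1, 2))) ≈ 5.1956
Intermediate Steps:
Function('t')(a) = 27
Pow(Add(Function('n')(-186, -134), Function('t')(-28)), Rational(1, 2)) = Pow(Add(Pow(-186, -1), 27), Rational(1, 2)) = Pow(Add(Rational(-1, 186), 27), Rational(1, 2)) = Pow(Rational(5021, 186), Rational(1, 2)) = Mul(Rational(1, 186), Pow(933906, Rational(1, 2)))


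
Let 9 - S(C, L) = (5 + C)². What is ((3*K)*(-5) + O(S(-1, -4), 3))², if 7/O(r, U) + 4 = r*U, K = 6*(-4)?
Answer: 80874049/625 ≈ 1.2940e+5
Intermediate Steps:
K = -24
S(C, L) = 9 - (5 + C)²
O(r, U) = 7/(-4 + U*r) (O(r, U) = 7/(-4 + r*U) = 7/(-4 + U*r))
((3*K)*(-5) + O(S(-1, -4), 3))² = ((3*(-24))*(-5) + 7/(-4 + 3*(9 - (5 - 1)²)))² = (-72*(-5) + 7/(-4 + 3*(9 - 1*4²)))² = (360 + 7/(-4 + 3*(9 - 1*16)))² = (360 + 7/(-4 + 3*(9 - 16)))² = (360 + 7/(-4 + 3*(-7)))² = (360 + 7/(-4 - 21))² = (360 + 7/(-25))² = (360 + 7*(-1/25))² = (360 - 7/25)² = (8993/25)² = 80874049/625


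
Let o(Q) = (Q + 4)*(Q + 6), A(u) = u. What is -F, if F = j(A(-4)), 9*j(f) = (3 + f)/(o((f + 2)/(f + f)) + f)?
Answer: 16/3249 ≈ 0.0049246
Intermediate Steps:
o(Q) = (4 + Q)*(6 + Q)
j(f) = (3 + f)/(9*(24 + f + 5*(2 + f)/f + (2 + f)²/(4*f²))) (j(f) = ((3 + f)/((24 + ((f + 2)/(f + f))² + 10*((f + 2)/(f + f))) + f))/9 = ((3 + f)/((24 + ((2 + f)/((2*f)))² + 10*((2 + f)/((2*f)))) + f))/9 = ((3 + f)/((24 + ((2 + f)*(1/(2*f)))² + 10*((2 + f)*(1/(2*f)))) + f))/9 = ((3 + f)/((24 + ((2 + f)/(2*f))² + 10*((2 + f)/(2*f))) + f))/9 = ((3 + f)/((24 + (2 + f)²/(4*f²) + 5*(2 + f)/f) + f))/9 = ((3 + f)/((24 + 5*(2 + f)/f + (2 + f)²/(4*f²)) + f))/9 = ((3 + f)/(24 + f + 5*(2 + f)/f + (2 + f)²/(4*f²)))/9 = (3 + f)/(9*(24 + f + 5*(2 + f)/f + (2 + f)²/(4*f²))))
F = -16/3249 (F = (4/9)*(-4)²*(3 - 4)/(4 + 4*(-4)³ + 44*(-4) + 117*(-4)²) = (4/9)*16*(-1)/(4 + 4*(-64) - 176 + 117*16) = (4/9)*16*(-1)/(4 - 256 - 176 + 1872) = (4/9)*16*(-1)/1444 = (4/9)*16*(1/1444)*(-1) = -16/3249 ≈ -0.0049246)
-F = -1*(-16/3249) = 16/3249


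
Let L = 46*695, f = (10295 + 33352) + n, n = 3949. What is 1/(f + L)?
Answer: 1/79566 ≈ 1.2568e-5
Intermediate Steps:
f = 47596 (f = (10295 + 33352) + 3949 = 43647 + 3949 = 47596)
L = 31970
1/(f + L) = 1/(47596 + 31970) = 1/79566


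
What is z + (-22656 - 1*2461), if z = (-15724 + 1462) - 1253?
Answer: -40632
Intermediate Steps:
z = -15515 (z = -14262 - 1253 = -15515)
z + (-22656 - 1*2461) = -15515 + (-22656 - 1*2461) = -15515 + (-22656 - 2461) = -15515 - 25117 = -40632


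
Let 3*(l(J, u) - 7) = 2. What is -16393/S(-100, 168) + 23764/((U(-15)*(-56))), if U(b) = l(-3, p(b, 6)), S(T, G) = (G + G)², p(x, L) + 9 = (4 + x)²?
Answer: -144101711/2596608 ≈ -55.496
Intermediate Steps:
p(x, L) = -9 + (4 + x)²
S(T, G) = 4*G² (S(T, G) = (2*G)² = 4*G²)
l(J, u) = 23/3 (l(J, u) = 7 + (⅓)*2 = 7 + ⅔ = 23/3)
U(b) = 23/3
-16393/S(-100, 168) + 23764/((U(-15)*(-56))) = -16393/(4*168²) + 23764/(((23/3)*(-56))) = -16393/(4*28224) + 23764/(-1288/3) = -16393/112896 + 23764*(-3/1288) = -16393*1/112896 - 17823/322 = -16393/112896 - 17823/322 = -144101711/2596608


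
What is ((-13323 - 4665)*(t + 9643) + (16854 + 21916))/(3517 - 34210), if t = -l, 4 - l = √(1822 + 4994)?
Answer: 173347562/30693 + 23984*√426/10231 ≈ 5696.2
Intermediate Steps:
l = 4 - 4*√426 (l = 4 - √(1822 + 4994) = 4 - √6816 = 4 - 4*√426 ≈ -78.559)
t = -4 + 4*√426 (t = -(4 - 4*√426) = -4 + 4*√426 ≈ 78.559)
((-13323 - 4665)*(t + 9643) + (16854 + 21916))/(3517 - 34210) = ((-13323 - 4665)*((-4 + 4*√426) + 9643) + (16854 + 21916))/(3517 - 34210) = (-17988*(9639 + 4*√426) + 38770)/(-30693) = ((-173386332 - 71952*√426) + 38770)*(-1/30693) = (-173347562 - 71952*√426)*(-1/30693) = 173347562/30693 + 23984*√426/10231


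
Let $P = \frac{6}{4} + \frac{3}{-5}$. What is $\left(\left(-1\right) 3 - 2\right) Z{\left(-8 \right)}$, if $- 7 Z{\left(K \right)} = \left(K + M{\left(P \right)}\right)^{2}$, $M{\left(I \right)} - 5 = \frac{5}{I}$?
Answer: $\frac{2645}{567} \approx 4.6649$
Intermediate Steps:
$P = \frac{9}{10}$ ($P = 6 \cdot \frac{1}{4} + 3 \left(- \frac{1}{5}\right) = \frac{3}{2} - \frac{3}{5} = \frac{9}{10} \approx 0.9$)
$M{\left(I \right)} = 5 + \frac{5}{I}$
$Z{\left(K \right)} = - \frac{\left(\frac{95}{9} + K\right)^{2}}{7}$ ($Z{\left(K \right)} = - \frac{\left(K + \left(5 + \frac{5}{\frac{9}{10}}\right)\right)^{2}}{7} = - \frac{\left(K + \left(5 + 5 \cdot \frac{10}{9}\right)\right)^{2}}{7} = - \frac{\left(K + \left(5 + \frac{50}{9}\right)\right)^{2}}{7} = - \frac{\left(K + \frac{95}{9}\right)^{2}}{7} = - \frac{\left(\frac{95}{9} + K\right)^{2}}{7}$)
$\left(\left(-1\right) 3 - 2\right) Z{\left(-8 \right)} = \left(\left(-1\right) 3 - 2\right) \left(- \frac{\left(95 + 9 \left(-8\right)\right)^{2}}{567}\right) = \left(-3 - 2\right) \left(- \frac{\left(95 - 72\right)^{2}}{567}\right) = - 5 \left(- \frac{23^{2}}{567}\right) = - 5 \left(\left(- \frac{1}{567}\right) 529\right) = \left(-5\right) \left(- \frac{529}{567}\right) = \frac{2645}{567}$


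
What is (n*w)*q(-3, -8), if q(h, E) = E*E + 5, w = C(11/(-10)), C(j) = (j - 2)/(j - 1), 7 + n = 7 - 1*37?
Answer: -26381/7 ≈ -3768.7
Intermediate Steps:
n = -37 (n = -7 + (7 - 1*37) = -7 + (7 - 37) = -7 - 30 = -37)
C(j) = (-2 + j)/(-1 + j)
w = 31/21 (w = (-2 + 11/(-10))/(-1 + 11/(-10)) = (-2 + 11*(-1/10))/(-1 + 11*(-1/10)) = (-2 - 11/10)/(-1 - 11/10) = -31/10/(-21/10) = -10/21*(-31/10) = 31/21 ≈ 1.4762)
q(h, E) = 5 + E**2 (q(h, E) = E**2 + 5 = 5 + E**2)
(n*w)*q(-3, -8) = (-37*31/21)*(5 + (-8)**2) = -1147*(5 + 64)/21 = -1147/21*69 = -26381/7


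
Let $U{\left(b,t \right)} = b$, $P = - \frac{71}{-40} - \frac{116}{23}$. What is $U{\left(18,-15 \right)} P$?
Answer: $- \frac{27063}{460} \approx -58.833$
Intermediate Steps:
$P = - \frac{3007}{920}$ ($P = \left(-71\right) \left(- \frac{1}{40}\right) - \frac{116}{23} = \frac{71}{40} - \frac{116}{23} = - \frac{3007}{920} \approx -3.2685$)
$U{\left(18,-15 \right)} P = 18 \left(- \frac{3007}{920}\right) = - \frac{27063}{460}$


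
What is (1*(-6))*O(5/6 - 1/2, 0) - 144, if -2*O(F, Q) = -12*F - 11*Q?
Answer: -156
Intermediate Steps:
O(F, Q) = 6*F + 11*Q/2 (O(F, Q) = -(-12*F - 11*Q)/2 = 6*F + 11*Q/2)
(1*(-6))*O(5/6 - 1/2, 0) - 144 = (1*(-6))*(6*(5/6 - 1/2) + (11/2)*0) - 144 = -6*(6*(5*(1/6) - 1*1/2) + 0) - 144 = -6*(6*(5/6 - 1/2) + 0) - 144 = -6*(6*(1/3) + 0) - 144 = -6*(2 + 0) - 144 = -6*2 - 144 = -12 - 144 = -156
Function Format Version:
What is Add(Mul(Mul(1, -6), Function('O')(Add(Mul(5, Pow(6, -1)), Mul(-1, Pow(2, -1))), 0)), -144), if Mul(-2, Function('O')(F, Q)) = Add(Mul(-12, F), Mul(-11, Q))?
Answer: -156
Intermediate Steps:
Function('O')(F, Q) = Add(Mul(6, F), Mul(Rational(11, 2), Q)) (Function('O')(F, Q) = Mul(Rational(-1, 2), Add(Mul(-12, F), Mul(-11, Q))) = Add(Mul(6, F), Mul(Rational(11, 2), Q)))
Add(Mul(Mul(1, -6), Function('O')(Add(Mul(5, Pow(6, -1)), Mul(-1, Pow(2, -1))), 0)), -144) = Add(Mul(Mul(1, -6), Add(Mul(6, Add(Mul(5, Pow(6, -1)), Mul(-1, Pow(2, -1)))), Mul(Rational(11, 2), 0))), -144) = Add(Mul(-6, Add(Mul(6, Add(Mul(5, Rational(1, 6)), Mul(-1, Rational(1, 2)))), 0)), -144) = Add(Mul(-6, Add(Mul(6, Add(Rational(5, 6), Rational(-1, 2))), 0)), -144) = Add(Mul(-6, Add(Mul(6, Rational(1, 3)), 0)), -144) = Add(Mul(-6, Add(2, 0)), -144) = Add(Mul(-6, 2), -144) = Add(-12, -144) = -156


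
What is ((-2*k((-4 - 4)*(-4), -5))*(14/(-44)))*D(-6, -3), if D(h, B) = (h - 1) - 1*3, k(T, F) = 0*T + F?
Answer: 350/11 ≈ 31.818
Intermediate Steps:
k(T, F) = F (k(T, F) = 0 + F = F)
D(h, B) = -4 + h (D(h, B) = (-1 + h) - 3 = -4 + h)
((-2*k((-4 - 4)*(-4), -5))*(14/(-44)))*D(-6, -3) = ((-2*(-5))*(14/(-44)))*(-4 - 6) = (10*(14*(-1/44)))*(-10) = (10*(-7/22))*(-10) = -35/11*(-10) = 350/11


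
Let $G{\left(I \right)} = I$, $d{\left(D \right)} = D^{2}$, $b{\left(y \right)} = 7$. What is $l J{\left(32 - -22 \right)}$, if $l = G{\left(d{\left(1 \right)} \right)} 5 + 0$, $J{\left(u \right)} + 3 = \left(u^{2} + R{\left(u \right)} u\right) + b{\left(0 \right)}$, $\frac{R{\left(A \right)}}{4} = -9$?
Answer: $4880$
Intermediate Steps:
$R{\left(A \right)} = -36$ ($R{\left(A \right)} = 4 \left(-9\right) = -36$)
$J{\left(u \right)} = 4 + u^{2} - 36 u$ ($J{\left(u \right)} = -3 + \left(\left(u^{2} - 36 u\right) + 7\right) = -3 + \left(7 + u^{2} - 36 u\right) = 4 + u^{2} - 36 u$)
$l = 5$ ($l = 1^{2} \cdot 5 + 0 = 1 \cdot 5 + 0 = 5 + 0 = 5$)
$l J{\left(32 - -22 \right)} = 5 \left(4 + \left(32 - -22\right)^{2} - 36 \left(32 - -22\right)\right) = 5 \left(4 + \left(32 + 22\right)^{2} - 36 \left(32 + 22\right)\right) = 5 \left(4 + 54^{2} - 1944\right) = 5 \left(4 + 2916 - 1944\right) = 5 \cdot 976 = 4880$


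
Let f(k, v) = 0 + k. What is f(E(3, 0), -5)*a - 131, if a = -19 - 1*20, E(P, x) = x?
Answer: -131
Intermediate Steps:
a = -39 (a = -19 - 20 = -39)
f(k, v) = k
f(E(3, 0), -5)*a - 131 = 0*(-39) - 131 = 0 - 131 = -131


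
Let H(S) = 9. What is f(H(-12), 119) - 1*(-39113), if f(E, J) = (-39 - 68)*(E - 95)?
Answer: 48315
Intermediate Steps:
f(E, J) = 10165 - 107*E (f(E, J) = -107*(-95 + E) = 10165 - 107*E)
f(H(-12), 119) - 1*(-39113) = (10165 - 107*9) - 1*(-39113) = (10165 - 963) + 39113 = 9202 + 39113 = 48315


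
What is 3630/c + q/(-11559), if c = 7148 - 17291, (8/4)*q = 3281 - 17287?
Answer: 3230251/13026993 ≈ 0.24797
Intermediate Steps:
q = -7003 (q = (3281 - 17287)/2 = (½)*(-14006) = -7003)
c = -10143
3630/c + q/(-11559) = 3630/(-10143) - 7003/(-11559) = 3630*(-1/10143) - 7003*(-1/11559) = -1210/3381 + 7003/11559 = 3230251/13026993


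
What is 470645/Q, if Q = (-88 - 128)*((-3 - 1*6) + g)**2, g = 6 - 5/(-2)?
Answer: -470645/54 ≈ -8715.6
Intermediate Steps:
g = 17/2 (g = 6 - 5*(-1/2) = 6 + 5/2 = 17/2 ≈ 8.5000)
Q = -54 (Q = (-88 - 128)*((-3 - 1*6) + 17/2)**2 = -216*((-3 - 6) + 17/2)**2 = -216*(-9 + 17/2)**2 = -216*(-1/2)**2 = -216*1/4 = -54)
470645/Q = 470645/(-54) = 470645*(-1/54) = -470645/54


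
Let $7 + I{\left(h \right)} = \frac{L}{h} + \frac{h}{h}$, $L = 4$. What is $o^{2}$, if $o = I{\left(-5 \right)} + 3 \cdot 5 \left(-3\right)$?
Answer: $\frac{67081}{25} \approx 2683.2$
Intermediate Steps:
$I{\left(h \right)} = -6 + \frac{4}{h}$ ($I{\left(h \right)} = -7 + \left(\frac{4}{h} + \frac{h}{h}\right) = -7 + \left(\frac{4}{h} + 1\right) = -7 + \left(1 + \frac{4}{h}\right) = -6 + \frac{4}{h}$)
$o = - \frac{259}{5}$ ($o = \left(-6 + \frac{4}{-5}\right) + 3 \cdot 5 \left(-3\right) = \left(-6 + 4 \left(- \frac{1}{5}\right)\right) + 15 \left(-3\right) = \left(-6 - \frac{4}{5}\right) - 45 = - \frac{34}{5} - 45 = - \frac{259}{5} \approx -51.8$)
$o^{2} = \left(- \frac{259}{5}\right)^{2} = \frac{67081}{25}$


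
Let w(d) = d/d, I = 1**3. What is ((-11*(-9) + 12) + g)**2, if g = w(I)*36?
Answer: 21609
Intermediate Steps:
I = 1
w(d) = 1
g = 36 (g = 1*36 = 36)
((-11*(-9) + 12) + g)**2 = ((-11*(-9) + 12) + 36)**2 = ((99 + 12) + 36)**2 = (111 + 36)**2 = 147**2 = 21609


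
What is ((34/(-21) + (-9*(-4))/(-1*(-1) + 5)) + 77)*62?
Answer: 105958/21 ≈ 5045.6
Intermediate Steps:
((34/(-21) + (-9*(-4))/(-1*(-1) + 5)) + 77)*62 = ((34*(-1/21) + 36/(1 + 5)) + 77)*62 = ((-34/21 + 36/6) + 77)*62 = ((-34/21 + 36*(⅙)) + 77)*62 = ((-34/21 + 6) + 77)*62 = (92/21 + 77)*62 = (1709/21)*62 = 105958/21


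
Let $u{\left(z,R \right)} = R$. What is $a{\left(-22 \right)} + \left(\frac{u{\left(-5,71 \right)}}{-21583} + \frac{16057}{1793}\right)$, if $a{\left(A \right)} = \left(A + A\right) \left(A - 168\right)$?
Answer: $\frac{323864377768}{38698319} \approx 8369.0$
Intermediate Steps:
$a{\left(A \right)} = 2 A \left(-168 + A\right)$
$a{\left(-22 \right)} + \left(\frac{u{\left(-5,71 \right)}}{-21583} + \frac{16057}{1793}\right) = 2 \left(-22\right) \left(-168 - 22\right) + \left(\frac{71}{-21583} + \frac{16057}{1793}\right) = 2 \left(-22\right) \left(-190\right) + \left(71 \left(- \frac{1}{21583}\right) + 16057 \cdot \frac{1}{1793}\right) = 8360 + \left(- \frac{71}{21583} + \frac{16057}{1793}\right) = 8360 + \frac{346430928}{38698319} = \frac{323864377768}{38698319}$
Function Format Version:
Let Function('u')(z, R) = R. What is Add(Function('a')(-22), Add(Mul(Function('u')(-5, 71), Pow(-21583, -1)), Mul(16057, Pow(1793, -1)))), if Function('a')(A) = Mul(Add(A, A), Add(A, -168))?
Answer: Rational(323864377768, 38698319) ≈ 8369.0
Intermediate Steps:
Function('a')(A) = Mul(2, A, Add(-168, A)) (Function('a')(A) = Mul(Mul(2, A), Add(-168, A)) = Mul(2, A, Add(-168, A)))
Add(Function('a')(-22), Add(Mul(Function('u')(-5, 71), Pow(-21583, -1)), Mul(16057, Pow(1793, -1)))) = Add(Mul(2, -22, Add(-168, -22)), Add(Mul(71, Pow(-21583, -1)), Mul(16057, Pow(1793, -1)))) = Add(Mul(2, -22, -190), Add(Mul(71, Rational(-1, 21583)), Mul(16057, Rational(1, 1793)))) = Add(8360, Add(Rational(-71, 21583), Rational(16057, 1793))) = Add(8360, Rational(346430928, 38698319)) = Rational(323864377768, 38698319)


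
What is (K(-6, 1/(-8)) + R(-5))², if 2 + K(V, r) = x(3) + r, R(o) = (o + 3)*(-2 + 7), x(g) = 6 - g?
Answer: 5329/64 ≈ 83.266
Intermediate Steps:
R(o) = 15 + 5*o (R(o) = (3 + o)*5 = 15 + 5*o)
K(V, r) = 1 + r (K(V, r) = -2 + ((6 - 1*3) + r) = -2 + ((6 - 3) + r) = -2 + (3 + r) = 1 + r)
(K(-6, 1/(-8)) + R(-5))² = ((1 + 1/(-8)) + (15 + 5*(-5)))² = ((1 - ⅛) + (15 - 25))² = (7/8 - 10)² = (-73/8)² = 5329/64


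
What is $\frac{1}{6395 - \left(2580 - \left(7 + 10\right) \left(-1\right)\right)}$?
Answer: $\frac{1}{3798} \approx 0.0002633$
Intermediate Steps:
$\frac{1}{6395 - \left(2580 - \left(7 + 10\right) \left(-1\right)\right)} = \frac{1}{6395 + \left(17 \left(-1\right) - 2580\right)} = \frac{1}{6395 - 2597} = \frac{1}{3798}$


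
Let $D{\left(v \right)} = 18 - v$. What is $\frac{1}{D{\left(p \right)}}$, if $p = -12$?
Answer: $\frac{1}{30} \approx 0.033333$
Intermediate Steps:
$\frac{1}{D{\left(p \right)}} = \frac{1}{18 - -12} = \frac{1}{18 + 12} = \frac{1}{30}$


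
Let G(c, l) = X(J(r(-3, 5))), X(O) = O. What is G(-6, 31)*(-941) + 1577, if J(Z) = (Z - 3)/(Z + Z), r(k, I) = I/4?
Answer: 22357/10 ≈ 2235.7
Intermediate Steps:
r(k, I) = I/4 (r(k, I) = I*(¼) = I/4)
J(Z) = (-3 + Z)/(2*Z) (J(Z) = (-3 + Z)/((2*Z)) = (-3 + Z)*(1/(2*Z)) = (-3 + Z)/(2*Z))
G(c, l) = -7/10 (G(c, l) = (-3 + (¼)*5)/(2*(((¼)*5))) = (-3 + 5/4)/(2*(5/4)) = (½)*(⅘)*(-7/4) = -7/10)
G(-6, 31)*(-941) + 1577 = -7/10*(-941) + 1577 = 6587/10 + 1577 = 22357/10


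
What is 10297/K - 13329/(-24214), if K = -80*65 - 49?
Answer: -179367637/127099286 ≈ -1.4112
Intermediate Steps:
K = -5249 (K = -5200 - 49 = -5249)
10297/K - 13329/(-24214) = 10297/(-5249) - 13329/(-24214) = 10297*(-1/5249) - 13329*(-1/24214) = -10297/5249 + 13329/24214 = -179367637/127099286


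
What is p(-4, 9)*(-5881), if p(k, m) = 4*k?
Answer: 94096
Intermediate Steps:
p(-4, 9)*(-5881) = (4*(-4))*(-5881) = -16*(-5881) = 94096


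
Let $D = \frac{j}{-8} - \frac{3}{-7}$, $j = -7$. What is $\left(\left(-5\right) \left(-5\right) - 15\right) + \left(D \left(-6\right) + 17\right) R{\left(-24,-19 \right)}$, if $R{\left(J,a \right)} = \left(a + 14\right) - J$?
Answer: $\frac{5163}{28} \approx 184.39$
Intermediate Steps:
$R{\left(J,a \right)} = 14 + a - J$ ($R{\left(J,a \right)} = \left(14 + a\right) - J = 14 + a - J$)
$D = \frac{73}{56}$ ($D = - \frac{7}{-8} - \frac{3}{-7} = \left(-7\right) \left(- \frac{1}{8}\right) - - \frac{3}{7} = \frac{7}{8} + \frac{3}{7} = \frac{73}{56} \approx 1.3036$)
$\left(\left(-5\right) \left(-5\right) - 15\right) + \left(D \left(-6\right) + 17\right) R{\left(-24,-19 \right)} = \left(\left(-5\right) \left(-5\right) - 15\right) + \left(\frac{73}{56} \left(-6\right) + 17\right) \left(14 - 19 - -24\right) = \left(25 - 15\right) + \left(- \frac{219}{28} + 17\right) \left(14 - 19 + 24\right) = 10 + \frac{257}{28} \cdot 19 = 10 + \frac{4883}{28} = \frac{5163}{28}$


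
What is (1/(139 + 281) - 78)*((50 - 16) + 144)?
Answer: -2915551/210 ≈ -13884.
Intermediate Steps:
(1/(139 + 281) - 78)*((50 - 16) + 144) = (1/420 - 78)*(34 + 144) = (1/420 - 78)*178 = -32759/420*178 = -2915551/210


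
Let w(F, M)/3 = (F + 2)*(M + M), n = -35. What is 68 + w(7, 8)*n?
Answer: -15052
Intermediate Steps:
w(F, M) = 6*M*(2 + F) (w(F, M) = 3*((F + 2)*(M + M)) = 3*((2 + F)*(2*M)) = 3*(2*M*(2 + F)) = 6*M*(2 + F))
68 + w(7, 8)*n = 68 + (6*8*(2 + 7))*(-35) = 68 + (6*8*9)*(-35) = 68 + 432*(-35) = 68 - 15120 = -15052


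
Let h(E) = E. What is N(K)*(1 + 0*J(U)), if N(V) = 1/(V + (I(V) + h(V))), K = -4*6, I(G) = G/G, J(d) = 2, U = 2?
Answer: -1/47 ≈ -0.021277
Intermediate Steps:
I(G) = 1
K = -24
N(V) = 1/(1 + 2*V) (N(V) = 1/(V + (1 + V)) = 1/(1 + 2*V))
N(K)*(1 + 0*J(U)) = (1 + 0*2)/(1 + 2*(-24)) = (1 + 0)/(1 - 48) = 1/(-47) = -1/47*1 = -1/47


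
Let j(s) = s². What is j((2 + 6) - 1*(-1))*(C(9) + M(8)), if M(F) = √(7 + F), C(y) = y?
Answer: 729 + 81*√15 ≈ 1042.7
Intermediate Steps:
j((2 + 6) - 1*(-1))*(C(9) + M(8)) = ((2 + 6) - 1*(-1))²*(9 + √(7 + 8)) = (8 + 1)²*(9 + √15) = 9²*(9 + √15) = 81*(9 + √15) = 729 + 81*√15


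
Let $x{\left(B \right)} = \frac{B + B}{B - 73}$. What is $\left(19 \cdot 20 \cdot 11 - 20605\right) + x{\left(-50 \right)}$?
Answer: $- \frac{2020175}{123} \approx -16424.0$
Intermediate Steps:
$x{\left(B \right)} = \frac{2 B}{-73 + B}$
$\left(19 \cdot 20 \cdot 11 - 20605\right) + x{\left(-50 \right)} = \left(19 \cdot 20 \cdot 11 - 20605\right) + 2 \left(-50\right) \frac{1}{-73 - 50} = \left(380 \cdot 11 - 20605\right) + 2 \left(-50\right) \frac{1}{-123} = \left(4180 - 20605\right) + 2 \left(-50\right) \left(- \frac{1}{123}\right) = -16425 + \frac{100}{123} = - \frac{2020175}{123}$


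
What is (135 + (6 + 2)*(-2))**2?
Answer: 14161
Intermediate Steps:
(135 + (6 + 2)*(-2))**2 = (135 + 8*(-2))**2 = (135 - 16)**2 = 119**2 = 14161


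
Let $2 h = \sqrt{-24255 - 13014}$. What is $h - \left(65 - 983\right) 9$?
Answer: $8262 + \frac{3 i \sqrt{4141}}{2} \approx 8262.0 + 96.526 i$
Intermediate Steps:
$h = \frac{3 i \sqrt{4141}}{2}$ ($h = \frac{\sqrt{-24255 - 13014}}{2} = \frac{\sqrt{-37269}}{2} = \frac{3 i \sqrt{4141}}{2} \approx 96.526 i$)
$h - \left(65 - 983\right) 9 = \frac{3 i \sqrt{4141}}{2} - \left(65 - 983\right) 9 = \frac{3 i \sqrt{4141}}{2} - \left(-918\right) 9 = \frac{3 i \sqrt{4141}}{2} - -8262 = \frac{3 i \sqrt{4141}}{2} + 8262 = 8262 + \frac{3 i \sqrt{4141}}{2}$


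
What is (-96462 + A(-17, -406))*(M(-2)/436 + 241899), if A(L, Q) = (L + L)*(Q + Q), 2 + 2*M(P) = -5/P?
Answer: -14523782420939/872 ≈ -1.6656e+10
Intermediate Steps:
M(P) = -1 - 5/(2*P) (M(P) = -1 + (-5/P)/2 = -1 - 5/(2*P))
A(L, Q) = 4*L*Q (A(L, Q) = (2*L)*(2*Q) = 4*L*Q)
(-96462 + A(-17, -406))*(M(-2)/436 + 241899) = (-96462 + 4*(-17)*(-406))*(((-5/2 - 1*(-2))/(-2))/436 + 241899) = (-96462 + 27608)*((-(-5/2 + 2)/2)/436 + 241899) = -68854*((-½*(-½))/436 + 241899) = -68854*((1/436)*(¼) + 241899) = -68854*(1/1744 + 241899) = -68854*421871857/1744 = -14523782420939/872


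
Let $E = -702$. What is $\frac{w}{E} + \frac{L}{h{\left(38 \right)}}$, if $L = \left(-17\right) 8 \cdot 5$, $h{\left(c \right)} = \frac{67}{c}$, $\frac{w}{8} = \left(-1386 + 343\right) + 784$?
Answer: $- \frac{9000428}{23517} \approx -382.72$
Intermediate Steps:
$w = -2072$ ($w = 8 \left(\left(-1386 + 343\right) + 784\right) = 8 \left(-1043 + 784\right) = 8 \left(-259\right) = -2072$)
$L = -680$ ($L = \left(-136\right) 5 = -680$)
$\frac{w}{E} + \frac{L}{h{\left(38 \right)}} = - \frac{2072}{-702} - \frac{680}{67 \cdot \frac{1}{38}} = \left(-2072\right) \left(- \frac{1}{702}\right) - \frac{680}{67 \cdot \frac{1}{38}} = \frac{1036}{351} - \frac{680}{\frac{67}{38}} = \frac{1036}{351} - \frac{25840}{67} = - \frac{9000428}{23517}$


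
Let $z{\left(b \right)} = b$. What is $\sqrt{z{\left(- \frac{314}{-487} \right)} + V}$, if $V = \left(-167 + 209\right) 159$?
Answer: $\frac{50 \sqrt{633587}}{487} \approx 81.723$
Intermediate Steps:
$V = 6678$ ($V = 42 \cdot 159 = 6678$)
$\sqrt{z{\left(- \frac{314}{-487} \right)} + V} = \sqrt{- \frac{314}{-487} + 6678} = \sqrt{\left(-314\right) \left(- \frac{1}{487}\right) + 6678} = \sqrt{\frac{314}{487} + 6678} = \sqrt{\frac{3252500}{487}} = \frac{50 \sqrt{633587}}{487}$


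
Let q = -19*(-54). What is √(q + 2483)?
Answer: 11*√29 ≈ 59.237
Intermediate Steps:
q = 1026
√(q + 2483) = √(1026 + 2483) = √3509 = 11*√29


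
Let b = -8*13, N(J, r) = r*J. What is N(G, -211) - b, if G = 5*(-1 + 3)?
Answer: -2006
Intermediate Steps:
G = 10 (G = 5*2 = 10)
N(J, r) = J*r
b = -104
N(G, -211) - b = 10*(-211) - 1*(-104) = -2110 + 104 = -2006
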